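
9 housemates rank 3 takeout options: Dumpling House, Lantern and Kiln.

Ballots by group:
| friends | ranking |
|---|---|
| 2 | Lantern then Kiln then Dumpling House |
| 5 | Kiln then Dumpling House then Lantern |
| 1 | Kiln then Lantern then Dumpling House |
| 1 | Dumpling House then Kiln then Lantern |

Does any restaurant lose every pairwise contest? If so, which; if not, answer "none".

Pairwise majorities:
Dumpling House vs Lantern: Dumpling House, 6–3.
Dumpling House vs Kiln: Kiln, 8–1.
Lantern–Kiln: Kiln 7–2.
Lantern loses to every other restaurant — it is the Condorcet loser.

Lantern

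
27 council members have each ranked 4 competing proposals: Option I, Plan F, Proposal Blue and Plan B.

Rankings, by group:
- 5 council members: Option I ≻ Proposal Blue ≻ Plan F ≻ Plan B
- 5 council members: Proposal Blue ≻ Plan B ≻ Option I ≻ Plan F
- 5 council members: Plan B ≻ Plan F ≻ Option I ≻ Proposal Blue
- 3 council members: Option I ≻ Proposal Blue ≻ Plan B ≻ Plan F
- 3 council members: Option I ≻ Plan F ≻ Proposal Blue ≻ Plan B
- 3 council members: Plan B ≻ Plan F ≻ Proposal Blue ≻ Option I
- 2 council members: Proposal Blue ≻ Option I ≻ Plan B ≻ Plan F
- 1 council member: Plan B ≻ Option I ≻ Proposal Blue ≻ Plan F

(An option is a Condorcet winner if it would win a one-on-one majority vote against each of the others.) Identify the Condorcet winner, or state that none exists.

none

Pairwise majorities:
Option I vs Plan F: Option I preferred on 5+5+3+3+2+1 = 19 ballots; Option I wins 19–8.
Option I–Proposal Blue: Option I 17–10.
Option I vs Plan B: Plan B wins 14–13.
Plan F vs Proposal Blue: Plan F is ranked higher on 5+3+3 = 11 ballots, Proposal Blue on 16. Proposal Blue wins 16–11.
Plan F–Plan B: Plan B 19–8.
Proposal Blue–Plan B: Proposal Blue 18–9.
Each option drops at least one matchup (Option I loses to Plan B; Plan F loses to Option I; Proposal Blue loses to Option I; Plan B loses to Proposal Blue); the cycle Option I > Proposal Blue > Plan B > Option I rules out a Condorcet winner.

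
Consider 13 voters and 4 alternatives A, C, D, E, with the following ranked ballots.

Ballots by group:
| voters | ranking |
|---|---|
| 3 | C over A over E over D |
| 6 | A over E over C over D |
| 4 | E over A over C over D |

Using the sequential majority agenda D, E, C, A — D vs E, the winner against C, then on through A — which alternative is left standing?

Round 1: D vs E — 0–13, E advances.
Round 2: E vs C — 10–3, E advances.
Round 3: E vs A — 4–9, A advances.
The agenda winner is A.

A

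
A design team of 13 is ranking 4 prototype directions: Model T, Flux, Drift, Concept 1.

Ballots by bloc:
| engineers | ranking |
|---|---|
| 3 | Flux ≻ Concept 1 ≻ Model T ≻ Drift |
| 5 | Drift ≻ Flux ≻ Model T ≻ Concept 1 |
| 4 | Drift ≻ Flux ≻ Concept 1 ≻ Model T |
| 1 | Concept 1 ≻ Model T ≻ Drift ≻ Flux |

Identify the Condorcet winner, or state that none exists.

Drift

Head-to-head results (13 engineers):
Model T vs Flux: Model T is ranked higher on 1 ballot, Flux on 12. Flux wins 12–1.
Model T vs Drift: 4 to 9, Drift.
Model T vs Concept 1: 5 to 8, Concept 1.
Flux vs Drift: Drift, 10–3.
Flux vs Concept 1: Flux wins 12–1.
Drift–Concept 1: Drift 9–4.
Drift defeats every rival head-to-head and is the Condorcet winner.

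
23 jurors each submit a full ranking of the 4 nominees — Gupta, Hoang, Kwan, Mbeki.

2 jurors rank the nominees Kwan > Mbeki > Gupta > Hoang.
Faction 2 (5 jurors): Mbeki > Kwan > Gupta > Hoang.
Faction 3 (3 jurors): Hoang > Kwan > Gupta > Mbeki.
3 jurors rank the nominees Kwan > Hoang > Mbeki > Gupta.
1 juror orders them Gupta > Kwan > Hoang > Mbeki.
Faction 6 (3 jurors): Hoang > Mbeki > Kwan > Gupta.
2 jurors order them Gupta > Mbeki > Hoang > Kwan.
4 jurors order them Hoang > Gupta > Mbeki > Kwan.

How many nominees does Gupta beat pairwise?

0

Gupta against each rival (23 jurors):
Gupta vs Hoang: Gupta preferred on 2+5+1+2 = 10 ballots; Hoang wins 13–10.
Gupta–Kwan: Kwan 16–7.
Gupta vs Mbeki: Mbeki, 13–10.
Gupta beats no one; loses to Hoang, Kwan, Mbeki — 0 pairwise wins.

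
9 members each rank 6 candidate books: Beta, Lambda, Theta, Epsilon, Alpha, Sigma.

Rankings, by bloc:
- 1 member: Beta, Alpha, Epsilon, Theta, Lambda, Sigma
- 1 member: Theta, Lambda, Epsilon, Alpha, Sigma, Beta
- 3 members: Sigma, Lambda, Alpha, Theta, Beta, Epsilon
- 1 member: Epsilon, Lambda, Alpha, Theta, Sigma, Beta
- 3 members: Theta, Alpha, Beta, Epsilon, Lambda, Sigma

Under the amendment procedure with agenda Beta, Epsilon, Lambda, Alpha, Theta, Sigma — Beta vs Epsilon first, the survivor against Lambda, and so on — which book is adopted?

Theta

Round 1: Beta vs Epsilon — 7–2, Beta advances.
Round 2: Beta vs Lambda — 4–5, Lambda advances.
Round 3: Lambda vs Alpha — 5–4, Lambda advances.
Round 4: Lambda vs Theta — 4–5, Theta advances.
Round 5: Theta vs Sigma — 6–3, Theta advances.
The agenda winner is Theta.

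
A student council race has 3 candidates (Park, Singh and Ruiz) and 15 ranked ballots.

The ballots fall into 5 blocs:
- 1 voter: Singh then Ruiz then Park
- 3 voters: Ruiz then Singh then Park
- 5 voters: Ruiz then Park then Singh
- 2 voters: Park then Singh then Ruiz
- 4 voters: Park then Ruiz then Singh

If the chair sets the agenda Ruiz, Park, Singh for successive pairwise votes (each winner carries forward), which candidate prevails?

Ruiz

Round 1: Ruiz vs Park — 9–6, Ruiz advances.
Round 2: Ruiz vs Singh — 12–3, Ruiz advances.
Ruiz survives the agenda.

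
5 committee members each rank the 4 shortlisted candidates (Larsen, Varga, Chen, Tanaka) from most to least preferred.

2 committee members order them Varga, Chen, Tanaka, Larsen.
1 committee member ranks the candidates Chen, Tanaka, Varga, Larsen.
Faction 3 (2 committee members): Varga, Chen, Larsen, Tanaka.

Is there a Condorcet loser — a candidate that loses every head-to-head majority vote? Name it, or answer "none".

Larsen

Pairwise majorities:
Larsen vs Varga: Varga, 5–0.
Larsen vs Chen: 0 for Larsen, 5 for Chen — Chen by 5–0.
Larsen vs Tanaka: Larsen preferred on 2 ballots; Tanaka wins 3–2.
Varga–Chen: Varga 4–1.
Varga–Tanaka: Varga 4–1.
Chen vs Tanaka: 2+1+2 = 5 for Chen, 0 for Tanaka — Chen by 5–0.
Only Larsen has no wins; Larsen is the Condorcet loser.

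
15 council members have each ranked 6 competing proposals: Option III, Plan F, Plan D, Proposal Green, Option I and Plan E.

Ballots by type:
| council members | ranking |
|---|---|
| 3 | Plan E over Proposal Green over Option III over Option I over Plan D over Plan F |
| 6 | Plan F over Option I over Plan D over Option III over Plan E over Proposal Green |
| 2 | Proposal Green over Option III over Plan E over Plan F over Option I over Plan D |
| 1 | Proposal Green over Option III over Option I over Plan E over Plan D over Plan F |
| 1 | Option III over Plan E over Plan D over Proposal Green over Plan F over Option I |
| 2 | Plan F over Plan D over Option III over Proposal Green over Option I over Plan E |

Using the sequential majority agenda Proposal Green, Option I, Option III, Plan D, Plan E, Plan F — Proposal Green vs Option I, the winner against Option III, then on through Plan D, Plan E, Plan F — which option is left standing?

Plan F

Round 1: Proposal Green vs Option I — 9–6, Proposal Green advances.
Round 2: Proposal Green vs Option III — 6–9, Option III advances.
Round 3: Option III vs Plan D — 7–8, Plan D advances.
Round 4: Plan D vs Plan E — 8–7, Plan D advances.
Round 5: Plan D vs Plan F — 5–10, Plan F advances.
Plan F survives the agenda.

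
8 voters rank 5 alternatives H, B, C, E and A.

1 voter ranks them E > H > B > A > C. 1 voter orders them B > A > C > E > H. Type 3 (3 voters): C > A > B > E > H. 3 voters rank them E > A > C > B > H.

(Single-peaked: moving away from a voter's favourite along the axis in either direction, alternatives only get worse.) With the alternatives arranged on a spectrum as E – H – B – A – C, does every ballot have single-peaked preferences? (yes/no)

Axis positions: E=1, H=2, B=3, A=4, C=5.
Type 1 (peak E at position 1): ranking walks positions 1-2-3-4-5, expanding outward from the peak — single-peaked.
Type 2: ranking walks positions 3-4-5-1-2; E is ranked above H even though H lies between E and the peak B on the axis — preferences dip and rise again. Not single-peaked.
Type 3: ranking walks positions 5-4-3-1-2; E is ranked above H even though H lies between E and the peak C on the axis — preferences dip and rise again. Not single-peaked.
Type 4: ranking walks positions 1-4-5-3-2; A is ranked above H even though H lies between A and the peak E on the axis — preferences dip and rise again. Not single-peaked.
Type 2 violates single-peakedness, so the profile is not single-peaked on this axis.

no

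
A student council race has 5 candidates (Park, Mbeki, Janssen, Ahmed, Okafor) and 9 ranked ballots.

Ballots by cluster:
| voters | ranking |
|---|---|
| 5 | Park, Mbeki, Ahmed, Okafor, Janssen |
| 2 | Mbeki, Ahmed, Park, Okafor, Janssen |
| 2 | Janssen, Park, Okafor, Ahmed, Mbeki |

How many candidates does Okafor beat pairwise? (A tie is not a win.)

Okafor against each rival (9 voters):
Okafor vs Park: Okafor preferred on 0 ballots; Park wins 9–0.
Okafor vs Mbeki: Okafor preferred on 2 ballots; Mbeki wins 7–2.
Okafor vs Janssen: Okafor, 7–2.
Okafor vs Ahmed: Okafor is ranked higher on 2 ballots, Ahmed on 7. Ahmed wins 7–2.
Okafor beats Janssen; loses to Park, Mbeki, Ahmed — 1 pairwise win.

1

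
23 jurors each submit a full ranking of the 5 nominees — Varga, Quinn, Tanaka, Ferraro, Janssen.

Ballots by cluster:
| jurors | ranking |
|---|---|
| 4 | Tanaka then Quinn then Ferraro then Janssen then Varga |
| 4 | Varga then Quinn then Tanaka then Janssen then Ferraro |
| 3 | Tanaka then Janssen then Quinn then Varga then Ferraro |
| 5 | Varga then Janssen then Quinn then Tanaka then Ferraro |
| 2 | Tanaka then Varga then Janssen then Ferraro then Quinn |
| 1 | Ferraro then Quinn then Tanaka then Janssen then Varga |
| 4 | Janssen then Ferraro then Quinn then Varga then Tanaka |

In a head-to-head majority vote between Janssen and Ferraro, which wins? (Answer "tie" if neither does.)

Ballots ranking Janssen above Ferraro: 4 + 3 + 5 + 2 + 4 = 18.
Ballots ranking Ferraro above Janssen: 23 − 18 = 5.
Janssen wins the head-to-head 18–5.

Janssen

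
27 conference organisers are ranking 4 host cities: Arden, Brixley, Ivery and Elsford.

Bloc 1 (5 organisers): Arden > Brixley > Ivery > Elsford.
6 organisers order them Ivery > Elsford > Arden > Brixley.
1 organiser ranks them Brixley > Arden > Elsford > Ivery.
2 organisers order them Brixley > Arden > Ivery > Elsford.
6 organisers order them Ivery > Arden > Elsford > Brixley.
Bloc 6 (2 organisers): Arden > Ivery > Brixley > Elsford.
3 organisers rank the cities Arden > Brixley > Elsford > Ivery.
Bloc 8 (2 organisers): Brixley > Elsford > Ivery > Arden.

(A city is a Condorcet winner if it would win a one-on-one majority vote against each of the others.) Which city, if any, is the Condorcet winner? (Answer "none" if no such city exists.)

Pairwise majorities:
Arden vs Brixley: Arden, 22–5.
Arden vs Ivery: Ivery wins 14–13.
Arden vs Elsford: Arden, 19–8.
Brixley vs Ivery: Ivery, 14–13.
Brixley vs Elsford: Brixley wins 15–12.
Ivery–Elsford: Ivery 21–6.
Ivery beats each of Arden, Brixley, Elsford — Ivery is the Condorcet winner.

Ivery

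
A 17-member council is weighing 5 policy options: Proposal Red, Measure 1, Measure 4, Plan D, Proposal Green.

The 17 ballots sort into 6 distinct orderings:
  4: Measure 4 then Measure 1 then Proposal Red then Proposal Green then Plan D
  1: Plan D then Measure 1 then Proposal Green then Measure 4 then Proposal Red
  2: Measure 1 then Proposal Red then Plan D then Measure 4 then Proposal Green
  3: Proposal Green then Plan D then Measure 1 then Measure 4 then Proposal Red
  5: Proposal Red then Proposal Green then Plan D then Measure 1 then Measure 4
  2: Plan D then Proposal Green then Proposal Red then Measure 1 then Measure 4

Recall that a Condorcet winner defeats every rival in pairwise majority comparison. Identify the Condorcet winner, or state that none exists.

none

Head-to-head results (17 council members):
Proposal Red vs Measure 1: 7 to 10, Measure 1.
Proposal Red vs Measure 4: Proposal Red preferred on 2+5+2 = 9 ballots; Proposal Red wins 9–8.
Proposal Red vs Plan D: 11 to 6, Proposal Red.
Proposal Red vs Proposal Green: Proposal Red is ranked higher on 4+2+5 = 11 ballots, Proposal Green on 6. Proposal Red wins 11–6.
Measure 1 vs Measure 4: Measure 1 preferred on 1+2+3+5+2 = 13 ballots; Measure 1 wins 13–4.
Measure 1 vs Plan D: 4+2 = 6 for Measure 1, 11 for Plan D — Plan D by 11–6.
Measure 1 vs Proposal Green: 7 to 10, Proposal Green.
Measure 4 vs Plan D: Measure 4 preferred on 4 ballots; Plan D wins 13–4.
Measure 4 vs Proposal Green: 4+2 = 6 for Measure 4, 11 for Proposal Green — Proposal Green by 11–6.
Plan D vs Proposal Green: Plan D is ranked higher on 1+2+2 = 5 ballots, Proposal Green on 12. Proposal Green wins 12–5.
No option is unbeaten: Proposal Red loses to Measure 1; Measure 1 loses to Plan D; Measure 4 loses to Proposal Red; Plan D loses to Proposal Red; Proposal Green loses to Proposal Red. In particular Proposal Red → Plan D → Measure 1 → Proposal Red is a majority cycle — no Condorcet winner exists.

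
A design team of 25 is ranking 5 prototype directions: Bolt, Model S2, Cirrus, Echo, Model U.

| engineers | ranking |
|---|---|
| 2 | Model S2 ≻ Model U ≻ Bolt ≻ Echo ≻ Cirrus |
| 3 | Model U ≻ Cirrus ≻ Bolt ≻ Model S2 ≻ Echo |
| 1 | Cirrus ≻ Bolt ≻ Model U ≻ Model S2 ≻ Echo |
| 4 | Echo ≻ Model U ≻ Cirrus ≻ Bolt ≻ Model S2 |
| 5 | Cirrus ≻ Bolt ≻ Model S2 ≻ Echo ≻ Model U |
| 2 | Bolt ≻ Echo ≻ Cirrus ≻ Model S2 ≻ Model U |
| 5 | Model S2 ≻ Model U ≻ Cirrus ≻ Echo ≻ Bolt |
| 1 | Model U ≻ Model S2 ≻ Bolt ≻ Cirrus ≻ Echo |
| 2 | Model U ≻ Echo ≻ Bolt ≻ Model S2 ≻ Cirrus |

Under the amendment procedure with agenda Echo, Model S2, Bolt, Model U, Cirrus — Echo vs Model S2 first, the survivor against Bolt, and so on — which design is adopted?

Model U

Round 1: Echo vs Model S2 — 8–17, Model S2 advances.
Round 2: Model S2 vs Bolt — 8–17, Bolt advances.
Round 3: Bolt vs Model U — 8–17, Model U advances.
Round 4: Model U vs Cirrus — 17–8, Model U advances.
The agenda winner is Model U.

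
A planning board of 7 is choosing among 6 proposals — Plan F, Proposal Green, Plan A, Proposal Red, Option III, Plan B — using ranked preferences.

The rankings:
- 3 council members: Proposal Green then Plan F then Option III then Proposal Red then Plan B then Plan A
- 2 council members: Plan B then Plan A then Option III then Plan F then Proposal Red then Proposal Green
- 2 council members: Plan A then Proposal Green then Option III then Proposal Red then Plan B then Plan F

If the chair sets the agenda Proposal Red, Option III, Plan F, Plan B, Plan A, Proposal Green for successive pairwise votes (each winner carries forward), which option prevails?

Plan A

Round 1: Proposal Red vs Option III — 0–7, Option III advances.
Round 2: Option III vs Plan F — 4–3, Option III advances.
Round 3: Option III vs Plan B — 5–2, Option III advances.
Round 4: Option III vs Plan A — 3–4, Plan A advances.
Round 5: Plan A vs Proposal Green — 4–3, Plan A advances.
The agenda winner is Plan A.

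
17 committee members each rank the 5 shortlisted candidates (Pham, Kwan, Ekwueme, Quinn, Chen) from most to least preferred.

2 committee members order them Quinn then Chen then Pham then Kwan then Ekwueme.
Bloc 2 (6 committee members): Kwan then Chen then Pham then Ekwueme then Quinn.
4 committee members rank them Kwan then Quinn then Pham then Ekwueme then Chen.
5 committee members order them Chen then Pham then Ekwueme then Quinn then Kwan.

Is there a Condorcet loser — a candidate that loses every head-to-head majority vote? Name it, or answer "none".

Head-to-head results (17 committee members):
Pham vs Kwan: Kwan wins 10–7.
Pham vs Ekwueme: Pham preferred on 2+6+4+5 = 17 ballots; Pham wins 17–0.
Pham vs Quinn: 11 to 6, Pham.
Pham vs Chen: 4 for Pham, 13 for Chen — Chen by 13–4.
Kwan vs Ekwueme: Kwan wins 12–5.
Kwan vs Quinn: 10 to 7, Kwan.
Kwan vs Chen: Kwan, 10–7.
Ekwueme vs Quinn: Ekwueme wins 11–6.
Ekwueme vs Chen: Ekwueme preferred on 4 ballots; Chen wins 13–4.
Quinn vs Chen: 6 to 11, Chen.
Quinn loses to every other candidate — it is the Condorcet loser.

Quinn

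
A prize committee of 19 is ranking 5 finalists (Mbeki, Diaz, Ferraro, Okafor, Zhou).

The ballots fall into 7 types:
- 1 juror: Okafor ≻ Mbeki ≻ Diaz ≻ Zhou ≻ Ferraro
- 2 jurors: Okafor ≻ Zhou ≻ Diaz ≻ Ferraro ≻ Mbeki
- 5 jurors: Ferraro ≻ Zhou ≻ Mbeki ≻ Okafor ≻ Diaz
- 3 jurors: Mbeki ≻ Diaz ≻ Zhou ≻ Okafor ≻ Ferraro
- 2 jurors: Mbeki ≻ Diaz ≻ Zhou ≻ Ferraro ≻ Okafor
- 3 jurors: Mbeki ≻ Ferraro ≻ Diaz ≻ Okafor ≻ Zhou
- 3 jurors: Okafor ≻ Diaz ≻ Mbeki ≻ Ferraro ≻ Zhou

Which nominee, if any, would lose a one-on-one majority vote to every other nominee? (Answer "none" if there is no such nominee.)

Pairwise majorities:
Mbeki vs Diaz: Mbeki, 14–5.
Mbeki–Ferraro: Mbeki 12–7.
Mbeki vs Okafor: Mbeki preferred on 5+3+2+3 = 13 ballots; Mbeki wins 13–6.
Mbeki vs Zhou: Mbeki, 12–7.
Diaz vs Ferraro: Diaz is ranked higher on 1+2+3+2+3 = 11 ballots, Ferraro on 8. Diaz wins 11–8.
Diaz–Okafor: Okafor 11–8.
Diaz vs Zhou: Diaz, 12–7.
Ferraro vs Okafor: 10 to 9, Ferraro.
Ferraro–Zhou: Ferraro 11–8.
Okafor–Zhou: Zhou 10–9.
No nominee is winless: Mbeki beats Diaz; Diaz beats Ferraro; Ferraro beats Okafor; Okafor beats Diaz; Zhou beats Okafor. There is no Condorcet loser.

none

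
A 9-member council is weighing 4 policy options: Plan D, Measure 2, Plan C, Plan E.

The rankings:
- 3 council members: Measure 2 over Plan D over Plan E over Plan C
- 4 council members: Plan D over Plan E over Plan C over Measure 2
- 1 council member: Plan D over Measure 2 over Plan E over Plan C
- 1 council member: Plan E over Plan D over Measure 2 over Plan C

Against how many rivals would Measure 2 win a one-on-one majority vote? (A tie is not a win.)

1

Measure 2 against each rival (9 council members):
Measure 2 vs Plan D: 3 to 6, Plan D.
Measure 2 vs Plan C: 5 to 4, Measure 2.
Measure 2 vs Plan E: 3+1 = 4 for Measure 2, 5 for Plan E — Plan E by 5–4.
Measure 2 beats Plan C; loses to Plan D, Plan E — 1 pairwise win.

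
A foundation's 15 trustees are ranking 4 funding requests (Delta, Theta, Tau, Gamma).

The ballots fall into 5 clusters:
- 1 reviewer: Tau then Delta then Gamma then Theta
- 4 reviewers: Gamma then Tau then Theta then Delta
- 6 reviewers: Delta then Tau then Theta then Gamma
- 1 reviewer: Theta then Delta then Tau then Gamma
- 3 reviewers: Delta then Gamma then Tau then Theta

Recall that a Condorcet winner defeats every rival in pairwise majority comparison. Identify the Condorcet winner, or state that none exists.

Check each pair by majority over 15 ballots:
Delta vs Theta: Delta preferred on 1+6+3 = 10 ballots; Delta wins 10–5.
Delta vs Tau: 6+1+3 = 10 for Delta, 5 for Tau — Delta by 10–5.
Delta vs Gamma: 11 to 4, Delta.
Theta vs Tau: Theta preferred on 1 ballot; Tau wins 14–1.
Theta vs Gamma: Theta preferred on 6+1 = 7 ballots; Gamma wins 8–7.
Tau vs Gamma: 8 to 7, Tau.
Delta wins every pairwise contest, so Delta is the Condorcet winner.

Delta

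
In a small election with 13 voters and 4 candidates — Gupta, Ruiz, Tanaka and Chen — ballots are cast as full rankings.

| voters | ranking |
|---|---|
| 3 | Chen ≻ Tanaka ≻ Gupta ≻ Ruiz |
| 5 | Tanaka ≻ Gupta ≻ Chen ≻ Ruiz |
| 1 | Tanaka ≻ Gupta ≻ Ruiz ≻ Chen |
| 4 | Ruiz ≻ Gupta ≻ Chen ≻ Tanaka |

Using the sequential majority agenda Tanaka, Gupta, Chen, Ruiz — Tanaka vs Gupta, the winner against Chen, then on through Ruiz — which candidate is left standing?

Chen

Round 1: Tanaka vs Gupta — 9–4, Tanaka advances.
Round 2: Tanaka vs Chen — 6–7, Chen advances.
Round 3: Chen vs Ruiz — 8–5, Chen advances.
Chen survives the agenda.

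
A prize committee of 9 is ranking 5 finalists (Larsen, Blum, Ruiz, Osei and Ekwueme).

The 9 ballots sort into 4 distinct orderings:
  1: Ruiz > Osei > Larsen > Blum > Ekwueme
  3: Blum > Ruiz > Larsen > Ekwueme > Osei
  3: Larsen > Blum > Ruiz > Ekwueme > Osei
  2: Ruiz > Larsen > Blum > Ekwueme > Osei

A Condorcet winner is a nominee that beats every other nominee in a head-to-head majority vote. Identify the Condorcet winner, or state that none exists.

Head-to-head results (9 jurors):
Larsen vs Blum: Larsen is ranked higher on 1+3+2 = 6 ballots, Blum on 3. Larsen wins 6–3.
Larsen vs Ruiz: 3 for Larsen, 6 for Ruiz — Ruiz by 6–3.
Larsen vs Osei: 3+3+2 = 8 for Larsen, 1 for Osei — Larsen by 8–1.
Larsen vs Ekwueme: 1+3+3+2 = 9 for Larsen, 0 for Ekwueme — Larsen by 9–0.
Blum vs Ruiz: Blum preferred on 3+3 = 6 ballots; Blum wins 6–3.
Blum vs Osei: Blum is ranked higher on 3+3+2 = 8 ballots, Osei on 1. Blum wins 8–1.
Blum vs Ekwueme: Blum is ranked higher on 1+3+3+2 = 9 ballots, Ekwueme on 0. Blum wins 9–0.
Ruiz vs Osei: 9 to 0, Ruiz.
Ruiz vs Ekwueme: Ruiz preferred on 1+3+3+2 = 9 ballots; Ruiz wins 9–0.
Osei vs Ekwueme: 1 to 8, Ekwueme.
No nominee is unbeaten: Larsen loses to Ruiz; Blum loses to Larsen; Ruiz loses to Blum; Osei loses to Larsen; Ekwueme loses to Larsen. In particular Larsen beats Blum beats Ruiz beats Larsen is a majority cycle — no Condorcet winner exists.

none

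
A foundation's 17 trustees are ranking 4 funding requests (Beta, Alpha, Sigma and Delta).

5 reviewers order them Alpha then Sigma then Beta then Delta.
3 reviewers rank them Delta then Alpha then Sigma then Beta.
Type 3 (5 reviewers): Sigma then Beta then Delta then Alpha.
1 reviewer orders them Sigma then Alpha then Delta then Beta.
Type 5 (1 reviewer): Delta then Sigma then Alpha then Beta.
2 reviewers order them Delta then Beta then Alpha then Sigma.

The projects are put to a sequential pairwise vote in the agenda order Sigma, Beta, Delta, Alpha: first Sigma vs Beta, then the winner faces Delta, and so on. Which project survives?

Alpha

Round 1: Sigma vs Beta — 15–2, Sigma advances.
Round 2: Sigma vs Delta — 11–6, Sigma advances.
Round 3: Sigma vs Alpha — 7–10, Alpha advances.
Alpha survives the agenda.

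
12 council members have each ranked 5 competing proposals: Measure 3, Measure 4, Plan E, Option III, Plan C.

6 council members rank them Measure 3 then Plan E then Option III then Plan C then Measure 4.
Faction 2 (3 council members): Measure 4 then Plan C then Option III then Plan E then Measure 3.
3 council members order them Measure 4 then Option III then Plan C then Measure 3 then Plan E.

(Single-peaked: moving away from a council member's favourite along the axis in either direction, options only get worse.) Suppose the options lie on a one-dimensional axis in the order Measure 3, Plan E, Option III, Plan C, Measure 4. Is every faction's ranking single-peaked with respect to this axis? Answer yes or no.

no

Axis positions: Measure 3=1, Plan E=2, Option III=3, Plan C=4, Measure 4=5.
Faction 1 (peak Measure 3 at position 1): ranking walks positions 1-2-3-4-5, expanding outward from the peak — single-peaked.
Faction 2 (peak Measure 4 at position 5): ranking walks positions 5-4-3-2-1, expanding outward from the peak — single-peaked.
Faction 3: ranking walks positions 5-3-4-1-2; Option III is ranked above Plan C even though Plan C lies between Option III and the peak Measure 4 on the axis — preferences dip and rise again. Not single-peaked.
Faction 3 violates single-peakedness, so the profile is not single-peaked on this axis.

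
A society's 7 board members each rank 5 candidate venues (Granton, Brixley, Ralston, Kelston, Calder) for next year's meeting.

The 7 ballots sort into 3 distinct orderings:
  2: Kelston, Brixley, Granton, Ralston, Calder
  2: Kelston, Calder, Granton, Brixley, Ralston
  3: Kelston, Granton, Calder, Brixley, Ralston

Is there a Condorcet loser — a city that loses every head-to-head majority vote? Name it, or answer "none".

Head-to-head results (7 organisers):
Granton vs Brixley: Granton preferred on 2+3 = 5 ballots; Granton wins 5–2.
Granton vs Ralston: Granton is ranked higher on 2+2+3 = 7 ballots, Ralston on 0. Granton wins 7–0.
Granton vs Kelston: 0 to 7, Kelston.
Granton vs Calder: Granton is ranked higher on 2+3 = 5 ballots, Calder on 2. Granton wins 5–2.
Brixley vs Ralston: Brixley preferred on 2+2+3 = 7 ballots; Brixley wins 7–0.
Brixley vs Kelston: Brixley preferred on 0 ballots; Kelston wins 7–0.
Brixley–Calder: Calder 5–2.
Ralston vs Kelston: Kelston, 7–0.
Ralston vs Calder: Ralston is ranked higher on 2 ballots, Calder on 5. Calder wins 5–2.
Kelston vs Calder: 2+2+3 = 7 for Kelston, 0 for Calder — Kelston by 7–0.
Ralston is beaten in every head-to-head and is the Condorcet loser.

Ralston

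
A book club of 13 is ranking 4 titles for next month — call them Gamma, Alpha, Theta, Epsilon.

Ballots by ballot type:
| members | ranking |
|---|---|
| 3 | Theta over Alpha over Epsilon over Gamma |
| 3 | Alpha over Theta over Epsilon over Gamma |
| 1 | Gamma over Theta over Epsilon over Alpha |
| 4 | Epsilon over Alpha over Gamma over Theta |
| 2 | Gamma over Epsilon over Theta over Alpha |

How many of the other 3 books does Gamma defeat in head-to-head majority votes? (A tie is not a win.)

Gamma against each rival (13 members):
Gamma vs Alpha: Gamma is ranked higher on 1+2 = 3 ballots, Alpha on 10. Alpha wins 10–3.
Gamma vs Theta: Gamma is ranked higher on 1+4+2 = 7 ballots, Theta on 6. Gamma wins 7–6.
Gamma–Epsilon: Epsilon 10–3.
Gamma beats Theta; loses to Alpha, Epsilon — 1 pairwise win.

1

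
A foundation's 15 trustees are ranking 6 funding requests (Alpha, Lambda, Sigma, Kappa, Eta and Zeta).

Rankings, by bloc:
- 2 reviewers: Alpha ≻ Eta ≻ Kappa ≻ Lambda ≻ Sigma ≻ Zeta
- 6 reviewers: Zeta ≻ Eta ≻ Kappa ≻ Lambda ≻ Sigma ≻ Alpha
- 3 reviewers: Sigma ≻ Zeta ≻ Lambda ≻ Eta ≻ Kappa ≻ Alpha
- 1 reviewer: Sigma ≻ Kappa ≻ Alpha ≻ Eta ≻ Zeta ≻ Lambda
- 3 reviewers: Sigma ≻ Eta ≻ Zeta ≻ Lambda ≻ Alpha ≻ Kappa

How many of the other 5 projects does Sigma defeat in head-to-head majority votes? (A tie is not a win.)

2

Sigma against each rival (15 reviewers):
Sigma vs Alpha: Sigma preferred on 6+3+1+3 = 13 ballots; Sigma wins 13–2.
Sigma vs Lambda: Sigma is ranked higher on 3+1+3 = 7 ballots, Lambda on 8. Lambda wins 8–7.
Sigma vs Kappa: Sigma preferred on 3+1+3 = 7 ballots; Kappa wins 8–7.
Sigma vs Eta: Eta wins 8–7.
Sigma–Zeta: Sigma 9–6.
Sigma beats Alpha, Zeta; loses to Lambda, Kappa, Eta — 2 pairwise wins.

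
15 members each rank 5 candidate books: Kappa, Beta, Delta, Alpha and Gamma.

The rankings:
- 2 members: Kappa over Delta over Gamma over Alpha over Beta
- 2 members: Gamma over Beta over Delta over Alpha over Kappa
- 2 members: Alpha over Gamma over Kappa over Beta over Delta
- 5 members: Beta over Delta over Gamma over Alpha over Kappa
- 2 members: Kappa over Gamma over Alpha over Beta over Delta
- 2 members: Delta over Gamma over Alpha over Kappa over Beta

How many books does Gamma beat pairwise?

3

Gamma against each rival (15 members):
Gamma vs Kappa: 2+2+5+2 = 11 for Gamma, 4 for Kappa — Gamma by 11–4.
Gamma–Beta: Gamma 10–5.
Gamma vs Delta: 2+2+2 = 6 for Gamma, 9 for Delta — Delta by 9–6.
Gamma vs Alpha: Gamma is ranked higher on 2+2+5+2+2 = 13 ballots, Alpha on 2. Gamma wins 13–2.
Gamma beats Kappa, Beta, Alpha; loses to Delta — 3 pairwise wins.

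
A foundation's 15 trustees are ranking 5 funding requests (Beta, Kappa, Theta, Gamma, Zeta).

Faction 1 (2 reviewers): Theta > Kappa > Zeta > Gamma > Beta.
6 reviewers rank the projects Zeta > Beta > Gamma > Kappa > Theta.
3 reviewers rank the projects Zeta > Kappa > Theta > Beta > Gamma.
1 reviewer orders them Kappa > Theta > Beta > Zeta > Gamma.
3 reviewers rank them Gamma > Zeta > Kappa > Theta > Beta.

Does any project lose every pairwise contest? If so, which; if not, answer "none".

Head-to-head results (15 reviewers):
Beta vs Kappa: Beta preferred on 6 ballots; Kappa wins 9–6.
Beta vs Theta: Theta wins 9–6.
Beta vs Gamma: Beta, 10–5.
Beta vs Zeta: Beta preferred on 1 ballot; Zeta wins 14–1.
Kappa vs Theta: 13 to 2, Kappa.
Kappa vs Gamma: 2+3+1 = 6 for Kappa, 9 for Gamma — Gamma by 9–6.
Kappa–Zeta: Zeta 12–3.
Theta vs Gamma: 2+3+1 = 6 for Theta, 9 for Gamma — Gamma by 9–6.
Theta vs Zeta: 3 to 12, Zeta.
Gamma vs Zeta: Zeta wins 12–3.
Each project has at least one pairwise win (Beta beats Gamma; Kappa beats Beta; Theta beats Beta; Gamma beats Kappa; Zeta beats Beta) — no Condorcet loser.

none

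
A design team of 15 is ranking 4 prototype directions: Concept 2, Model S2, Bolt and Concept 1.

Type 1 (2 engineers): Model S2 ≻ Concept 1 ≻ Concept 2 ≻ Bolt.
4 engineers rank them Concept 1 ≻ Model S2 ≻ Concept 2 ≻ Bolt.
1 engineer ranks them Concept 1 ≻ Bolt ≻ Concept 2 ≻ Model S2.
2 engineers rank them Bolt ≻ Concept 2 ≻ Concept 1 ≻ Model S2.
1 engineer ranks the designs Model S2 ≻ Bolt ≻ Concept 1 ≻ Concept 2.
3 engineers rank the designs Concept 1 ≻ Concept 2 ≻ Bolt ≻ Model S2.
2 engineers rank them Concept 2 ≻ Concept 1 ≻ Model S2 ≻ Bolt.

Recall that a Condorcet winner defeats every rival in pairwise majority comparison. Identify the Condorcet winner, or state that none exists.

Concept 1

Head-to-head results (15 engineers):
Concept 2–Model S2: Concept 2 8–7.
Concept 2 vs Bolt: Concept 2 preferred on 2+4+3+2 = 11 ballots; Concept 2 wins 11–4.
Concept 2–Concept 1: Concept 1 11–4.
Model S2–Bolt: Model S2 9–6.
Model S2 vs Concept 1: Concept 1 wins 12–3.
Bolt vs Concept 1: Concept 1, 12–3.
Concept 1 beats each of Concept 2, Model S2, Bolt — Concept 1 is the Condorcet winner.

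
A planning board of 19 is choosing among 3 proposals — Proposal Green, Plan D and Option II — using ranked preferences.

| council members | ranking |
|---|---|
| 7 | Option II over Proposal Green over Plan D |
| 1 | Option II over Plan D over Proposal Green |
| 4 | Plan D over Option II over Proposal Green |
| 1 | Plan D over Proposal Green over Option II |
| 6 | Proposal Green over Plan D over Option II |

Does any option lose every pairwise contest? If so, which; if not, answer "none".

Head-to-head results (19 council members):
Proposal Green vs Plan D: 7+6 = 13 for Proposal Green, 6 for Plan D — Proposal Green by 13–6.
Proposal Green vs Option II: Option II wins 12–7.
Plan D vs Option II: 4+1+6 = 11 for Plan D, 8 for Option II — Plan D by 11–8.
Each option has at least one pairwise win (Proposal Green beats Plan D; Plan D beats Option II; Option II beats Proposal Green) — no Condorcet loser.

none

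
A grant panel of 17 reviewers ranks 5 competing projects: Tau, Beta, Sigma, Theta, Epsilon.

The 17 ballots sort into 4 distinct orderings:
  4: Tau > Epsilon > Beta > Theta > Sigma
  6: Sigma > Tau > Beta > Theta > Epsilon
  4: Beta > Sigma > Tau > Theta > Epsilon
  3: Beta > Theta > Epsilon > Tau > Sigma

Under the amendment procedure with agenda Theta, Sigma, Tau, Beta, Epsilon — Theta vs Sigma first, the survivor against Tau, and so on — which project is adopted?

Beta

Round 1: Theta vs Sigma — 7–10, Sigma advances.
Round 2: Sigma vs Tau — 10–7, Sigma advances.
Round 3: Sigma vs Beta — 6–11, Beta advances.
Round 4: Beta vs Epsilon — 13–4, Beta advances.
Beta survives the agenda.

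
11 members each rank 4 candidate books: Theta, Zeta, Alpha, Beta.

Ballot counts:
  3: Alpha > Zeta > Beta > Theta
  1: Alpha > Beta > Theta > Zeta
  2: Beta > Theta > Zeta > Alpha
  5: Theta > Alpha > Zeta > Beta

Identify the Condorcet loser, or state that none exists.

Head-to-head results (11 members):
Theta vs Zeta: 1+2+5 = 8 for Theta, 3 for Zeta — Theta by 8–3.
Theta vs Alpha: 2+5 = 7 for Theta, 4 for Alpha — Theta by 7–4.
Theta vs Beta: Theta preferred on 5 ballots; Beta wins 6–5.
Zeta vs Alpha: 2 to 9, Alpha.
Zeta–Beta: Zeta 8–3.
Alpha vs Beta: Alpha wins 9–2.
Each book has at least one pairwise win (Theta beats Zeta; Zeta beats Beta; Alpha beats Zeta; Beta beats Theta) — no Condorcet loser.

none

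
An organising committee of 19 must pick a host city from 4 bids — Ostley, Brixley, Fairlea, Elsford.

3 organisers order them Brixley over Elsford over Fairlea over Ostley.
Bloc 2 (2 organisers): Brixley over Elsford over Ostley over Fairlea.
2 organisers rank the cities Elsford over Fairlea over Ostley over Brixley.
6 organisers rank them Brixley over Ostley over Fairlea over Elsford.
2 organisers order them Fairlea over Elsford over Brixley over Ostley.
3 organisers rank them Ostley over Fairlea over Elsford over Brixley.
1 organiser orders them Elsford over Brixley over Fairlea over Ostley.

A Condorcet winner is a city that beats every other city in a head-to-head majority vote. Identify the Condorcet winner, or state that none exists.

Head-to-head results (19 organisers):
Ostley vs Brixley: Ostley preferred on 2+3 = 5 ballots; Brixley wins 14–5.
Ostley vs Fairlea: Ostley preferred on 2+6+3 = 11 ballots; Ostley wins 11–8.
Ostley vs Elsford: Ostley preferred on 6+3 = 9 ballots; Elsford wins 10–9.
Brixley vs Fairlea: Brixley preferred on 3+2+6+1 = 12 ballots; Brixley wins 12–7.
Brixley vs Elsford: Brixley preferred on 3+2+6 = 11 ballots; Brixley wins 11–8.
Fairlea vs Elsford: Fairlea preferred on 6+2+3 = 11 ballots; Fairlea wins 11–8.
Brixley wins every pairwise contest, so Brixley is the Condorcet winner.

Brixley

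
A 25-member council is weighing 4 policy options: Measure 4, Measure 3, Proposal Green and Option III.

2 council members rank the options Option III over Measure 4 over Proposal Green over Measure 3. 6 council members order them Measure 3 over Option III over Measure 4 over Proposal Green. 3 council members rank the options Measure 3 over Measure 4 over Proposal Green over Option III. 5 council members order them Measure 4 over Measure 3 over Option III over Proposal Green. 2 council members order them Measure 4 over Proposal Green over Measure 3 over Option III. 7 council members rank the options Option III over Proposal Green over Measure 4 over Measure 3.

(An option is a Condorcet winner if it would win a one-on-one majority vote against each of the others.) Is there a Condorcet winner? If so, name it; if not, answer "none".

none

Head-to-head results (25 council members):
Measure 4–Measure 3: Measure 4 16–9.
Measure 4–Proposal Green: Measure 4 18–7.
Measure 4–Option III: Option III 15–10.
Measure 3 vs Proposal Green: Measure 3, 14–11.
Measure 3–Option III: Measure 3 16–9.
Proposal Green vs Option III: Option III, 20–5.
Every option loses at least once (Measure 4 loses to Option III; Measure 3 loses to Measure 4; Proposal Green loses to Measure 4; Option III loses to Measure 3). The majority relation contains the cycle Measure 4 > Measure 3 > Option III > Measure 4, so there is no Condorcet winner.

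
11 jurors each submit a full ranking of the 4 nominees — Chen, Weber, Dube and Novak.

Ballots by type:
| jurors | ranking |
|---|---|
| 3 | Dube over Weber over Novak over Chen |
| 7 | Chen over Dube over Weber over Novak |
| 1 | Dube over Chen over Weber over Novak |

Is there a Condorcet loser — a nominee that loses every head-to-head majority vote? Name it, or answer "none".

Novak

Head-to-head results (11 jurors):
Chen vs Weber: Chen preferred on 7+1 = 8 ballots; Chen wins 8–3.
Chen vs Dube: 7 to 4, Chen.
Chen vs Novak: 8 to 3, Chen.
Weber–Dube: Dube 11–0.
Weber vs Novak: 11 to 0, Weber.
Dube–Novak: Dube 11–0.
Novak is beaten in every head-to-head and is the Condorcet loser.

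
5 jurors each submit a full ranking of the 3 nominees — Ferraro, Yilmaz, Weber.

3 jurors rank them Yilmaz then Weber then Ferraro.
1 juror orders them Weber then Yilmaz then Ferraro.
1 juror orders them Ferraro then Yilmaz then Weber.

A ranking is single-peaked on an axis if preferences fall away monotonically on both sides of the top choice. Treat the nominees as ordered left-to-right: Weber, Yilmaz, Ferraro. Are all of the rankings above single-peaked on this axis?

Axis positions: Weber=1, Yilmaz=2, Ferraro=3.
Group 1 (peak Yilmaz at position 2): ranking walks positions 2-1-3, expanding outward from the peak — single-peaked.
Group 2 (peak Weber at position 1): ranking walks positions 1-2-3, expanding outward from the peak — single-peaked.
Group 3 (peak Ferraro at position 3): ranking walks positions 3-2-1, expanding outward from the peak — single-peaked.
Every ranking is single-peaked on this axis.

yes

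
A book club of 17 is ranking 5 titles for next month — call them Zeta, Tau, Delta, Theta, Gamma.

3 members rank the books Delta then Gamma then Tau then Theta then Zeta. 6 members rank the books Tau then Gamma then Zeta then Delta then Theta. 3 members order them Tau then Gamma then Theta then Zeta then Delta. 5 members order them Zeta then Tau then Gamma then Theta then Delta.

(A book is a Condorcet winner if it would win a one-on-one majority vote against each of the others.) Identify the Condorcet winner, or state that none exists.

Pairwise majorities:
Zeta vs Tau: Tau, 12–5.
Zeta vs Delta: Zeta wins 14–3.
Zeta–Theta: Zeta 11–6.
Zeta vs Gamma: Gamma wins 12–5.
Tau vs Delta: Tau, 14–3.
Tau vs Theta: Tau, 17–0.
Tau vs Gamma: Tau, 14–3.
Delta–Theta: Delta 9–8.
Delta vs Gamma: Delta preferred on 3 ballots; Gamma wins 14–3.
Theta vs Gamma: Theta preferred on 0 ballots; Gamma wins 17–0.
Tau beats each of Zeta, Delta, Theta, Gamma — Tau is the Condorcet winner.

Tau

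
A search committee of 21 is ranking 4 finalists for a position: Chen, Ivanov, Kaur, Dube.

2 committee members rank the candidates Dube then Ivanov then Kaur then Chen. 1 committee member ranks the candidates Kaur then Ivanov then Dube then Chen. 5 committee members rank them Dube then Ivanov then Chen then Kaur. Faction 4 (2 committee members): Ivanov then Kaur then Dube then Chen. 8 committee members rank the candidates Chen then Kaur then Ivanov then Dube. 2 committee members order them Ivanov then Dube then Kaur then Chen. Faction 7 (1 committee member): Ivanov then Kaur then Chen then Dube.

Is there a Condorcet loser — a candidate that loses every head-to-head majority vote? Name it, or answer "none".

Pairwise majorities:
Chen–Ivanov: Ivanov 13–8.
Chen–Kaur: Chen 13–8.
Chen–Dube: Dube 12–9.
Ivanov vs Kaur: 2+5+2+2+1 = 12 for Ivanov, 9 for Kaur — Ivanov by 12–9.
Ivanov vs Dube: 1+2+8+2+1 = 14 for Ivanov, 7 for Dube — Ivanov by 14–7.
Kaur vs Dube: Kaur, 12–9.
No candidate is winless: Chen beats Kaur; Ivanov beats Chen; Kaur beats Dube; Dube beats Chen. There is no Condorcet loser.

none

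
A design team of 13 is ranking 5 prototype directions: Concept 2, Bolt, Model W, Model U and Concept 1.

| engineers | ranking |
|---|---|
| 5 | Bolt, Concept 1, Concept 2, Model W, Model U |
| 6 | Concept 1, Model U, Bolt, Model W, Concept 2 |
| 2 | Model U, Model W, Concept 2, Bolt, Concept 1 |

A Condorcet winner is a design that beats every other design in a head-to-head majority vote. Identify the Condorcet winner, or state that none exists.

Check each pair by majority over 13 ballots:
Concept 2 vs Bolt: 2 for Concept 2, 11 for Bolt — Bolt by 11–2.
Concept 2 vs Model W: 5 to 8, Model W.
Concept 2 vs Model U: Concept 2 is ranked higher on 5 ballots, Model U on 8. Model U wins 8–5.
Concept 2 vs Concept 1: 2 for Concept 2, 11 for Concept 1 — Concept 1 by 11–2.
Bolt vs Model W: Bolt is ranked higher on 5+6 = 11 ballots, Model W on 2. Bolt wins 11–2.
Bolt vs Model U: Bolt preferred on 5 ballots; Model U wins 8–5.
Bolt vs Concept 1: Bolt is ranked higher on 5+2 = 7 ballots, Concept 1 on 6. Bolt wins 7–6.
Model W vs Model U: Model W is ranked higher on 5 ballots, Model U on 8. Model U wins 8–5.
Model W vs Concept 1: Model W is ranked higher on 2 ballots, Concept 1 on 11. Concept 1 wins 11–2.
Model U vs Concept 1: Model U preferred on 2 ballots; Concept 1 wins 11–2.
Each design drops at least one matchup (Concept 2 loses to Bolt; Bolt loses to Model U; Model W loses to Bolt; Model U loses to Concept 1; Concept 1 loses to Bolt); the cycle Bolt > Concept 1 > Model U > Bolt rules out a Condorcet winner.

none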